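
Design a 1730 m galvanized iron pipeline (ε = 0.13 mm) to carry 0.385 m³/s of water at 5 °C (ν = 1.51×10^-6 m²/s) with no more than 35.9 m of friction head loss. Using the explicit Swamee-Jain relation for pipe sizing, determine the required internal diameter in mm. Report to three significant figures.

Swamee-Jain (Type III): D = 0.66·[ε^1.25·(LQ²/(gh_f))^4.75 + ν·Q^9.4·(L/(gh_f))^5.2]^0.04
LQ²/(gh_f) = 0.7281; L/(gh_f) = 4.912
Term 1 = ε^1.25·(…)^4.75 = 3.08×10^-6; Term 2 = ν·Q^9.4·(…)^5.2 = 7.53×10^-7
D = 0.66·(3.08×10^-6 + 7.53×10^-7)^0.04 = 0.4007 m = 401 mm
Check: V = 3.05 m/s, Re = 8.10×10^5, f = 0.01612, h_f = 33.0 m ≈ 35.9 m ✓

D ≈ 401 mm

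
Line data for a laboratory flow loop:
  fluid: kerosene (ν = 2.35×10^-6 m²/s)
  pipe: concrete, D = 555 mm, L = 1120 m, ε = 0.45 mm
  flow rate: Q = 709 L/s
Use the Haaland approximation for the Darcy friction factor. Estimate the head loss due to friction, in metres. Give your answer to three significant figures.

h_f ≈ 16.9 m

V = 4Q/(πD²) = 4·0.709/(π·0.555²) = 2.931 m/s
Re = VD/ν = 2.931·0.555/2.35×10^-6 = 6.92×10^5 → turbulent
ε/D = 0.45/555 = 8.11×10^-4
Haaland: f = 0.01915
h_f = f(L/D)V²/(2g) = 0.01915·(1120/0.555)·2.931²/(2·9.81) = 16.92 m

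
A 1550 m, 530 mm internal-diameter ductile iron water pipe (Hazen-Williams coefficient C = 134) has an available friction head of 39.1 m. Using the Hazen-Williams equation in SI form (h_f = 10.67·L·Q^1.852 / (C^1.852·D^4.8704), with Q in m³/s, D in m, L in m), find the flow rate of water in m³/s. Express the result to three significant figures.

Rearranging: Q = [h_f·C^1.852·D^4.8704 / (10.67·L)]^(1/1.852)
Q = [39.1·134^1.852·0.530^4.8704 / (10.67·1550)]^0.540 = 0.9636 m³/s

Q ≈ 0.964 m³/s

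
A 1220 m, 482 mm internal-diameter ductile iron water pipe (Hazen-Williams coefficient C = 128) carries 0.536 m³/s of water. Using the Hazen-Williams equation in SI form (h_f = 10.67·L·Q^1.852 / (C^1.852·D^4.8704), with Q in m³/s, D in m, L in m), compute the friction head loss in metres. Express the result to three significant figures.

h_f = 10.67·1220·0.536^1.852 / (128^1.852·0.482^4.8704) = 17.95 m

h_f ≈ 18.0 m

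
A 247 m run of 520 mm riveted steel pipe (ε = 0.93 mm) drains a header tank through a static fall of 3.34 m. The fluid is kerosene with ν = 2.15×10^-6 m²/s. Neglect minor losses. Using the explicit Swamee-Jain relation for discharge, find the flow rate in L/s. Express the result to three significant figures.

Q ≈ 519 L/s

Swamee-Jain (Type II): Q = -0.965·√(gD⁵h_f/L)·ln[ε/(3.7D) + √(3.17ν²L/(gD³h_f))]
√(gD⁵h_f/L) = √(9.81·0.520⁵·3.34/247) = 0.07102
ε/(3.7D) = 4.83×10^-4; √(3.17ν²L/(gD³h_f)) = 2.80×10^-5
Q = -0.965·0.07102·ln(5.114×10^-4) = 0.5194 m³/s
Check: V = 2.45 m/s, Re = 5.91×10^5, f = 0.02318, h_f = 3.36 m ≈ 3.34 m ✓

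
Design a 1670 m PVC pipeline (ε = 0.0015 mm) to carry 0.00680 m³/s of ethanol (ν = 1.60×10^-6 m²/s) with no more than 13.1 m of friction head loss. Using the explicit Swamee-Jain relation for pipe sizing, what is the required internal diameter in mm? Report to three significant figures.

Swamee-Jain (Type III): D = 0.66·[ε^1.25·(LQ²/(gh_f))^4.75 + ν·Q^9.4·(L/(gh_f))^5.2]^0.04
LQ²/(gh_f) = 6.009×10^-4; L/(gh_f) = 12.99
Term 1 = ε^1.25·(…)^4.75 = 2.63×10^-23; Term 2 = ν·Q^9.4·(…)^5.2 = 4.18×10^-21
D = 0.66·(2.63×10^-23 + 4.18×10^-21)^0.04 = 0.1010 m = 101 mm
Check: V = 0.848 m/s, Re = 5.36×10^4, f = 0.02051, h_f = 12.4 m ≈ 13.1 m ✓

D ≈ 101 mm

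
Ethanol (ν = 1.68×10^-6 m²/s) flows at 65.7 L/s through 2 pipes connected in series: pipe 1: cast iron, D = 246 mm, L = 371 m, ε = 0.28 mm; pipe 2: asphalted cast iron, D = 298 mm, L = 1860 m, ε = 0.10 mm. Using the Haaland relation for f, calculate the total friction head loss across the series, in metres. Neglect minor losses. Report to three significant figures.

H ≈ 8.25 m

Pipe 1: V = 1.382 m/s, Re = 2.02×10^5, ε/D = 0.00114, f = 0.02144, h_1 = f(L/D)V²/2g = 3.148 m
Pipe 2: V = 0.9420 m/s, Re = 1.67×10^5, ε/D = 3.36×10^-4, f = 0.01808, h_2 = f(L/D)V²/2g = 5.104 m
Series → Q common, losses add: H = Σh = 8.252 m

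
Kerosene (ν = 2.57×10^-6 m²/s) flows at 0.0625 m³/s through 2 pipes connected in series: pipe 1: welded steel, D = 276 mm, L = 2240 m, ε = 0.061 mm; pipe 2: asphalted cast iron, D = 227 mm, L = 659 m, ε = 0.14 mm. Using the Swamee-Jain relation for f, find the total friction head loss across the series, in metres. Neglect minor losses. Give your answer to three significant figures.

Pipe 1: V = 1.045 m/s, Re = 1.12×10^5, ε/D = 2.21×10^-4, f = 0.01876, h_1 = f(L/D)V²/2g = 8.467 m
Pipe 2: V = 1.544 m/s, Re = 1.36×10^5, ε/D = 6.17×10^-4, f = 0.02021, h_2 = f(L/D)V²/2g = 7.132 m
Series → Q common, losses add: H = Σh = 15.60 m

H ≈ 15.6 m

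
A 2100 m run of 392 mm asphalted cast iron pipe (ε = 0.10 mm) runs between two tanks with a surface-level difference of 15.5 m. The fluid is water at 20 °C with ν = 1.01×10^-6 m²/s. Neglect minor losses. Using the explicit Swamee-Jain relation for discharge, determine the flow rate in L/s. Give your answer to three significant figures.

Q ≈ 231 L/s

Swamee-Jain (Type II): Q = -0.965·√(gD⁵h_f/L)·ln[ε/(3.7D) + √(3.17ν²L/(gD³h_f))]
√(gD⁵h_f/L) = √(9.81·0.392⁵·15.5/2100) = 0.02589
ε/(3.7D) = 6.89×10^-5; √(3.17ν²L/(gD³h_f)) = 2.72×10^-5
Q = -0.965·0.02589·ln(9.618×10^-5) = 0.2311 m³/s
Check: V = 1.91 m/s, Re = 7.43×10^5, f = 0.01558, h_f = 15.6 m ≈ 15.5 m ✓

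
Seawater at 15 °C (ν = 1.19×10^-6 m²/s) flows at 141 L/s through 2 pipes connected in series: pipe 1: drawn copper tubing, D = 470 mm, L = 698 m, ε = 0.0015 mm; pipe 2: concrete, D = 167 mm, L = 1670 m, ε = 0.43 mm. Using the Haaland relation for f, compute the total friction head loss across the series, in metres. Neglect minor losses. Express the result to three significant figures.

Pipe 1: V = 0.8127 m/s, Re = 3.21×10^5, ε/D = 3.19×10^-6, f = 0.01419, h_1 = f(L/D)V²/2g = 0.7094 m
Pipe 2: V = 6.437 m/s, Re = 9.03×10^5, ε/D = 0.00257, f = 0.02528, h_2 = f(L/D)V²/2g = 533.9 m
Series → Q common, losses add: H = Σh = 534.6 m

H ≈ 535 m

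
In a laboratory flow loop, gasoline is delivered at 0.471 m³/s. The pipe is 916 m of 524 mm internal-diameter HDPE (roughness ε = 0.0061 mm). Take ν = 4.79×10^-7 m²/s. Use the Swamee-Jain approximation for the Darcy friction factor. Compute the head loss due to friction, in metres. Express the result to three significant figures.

h_f ≈ 4.49 m

V = 4Q/(πD²) = 4·0.471/(π·0.524²) = 2.184 m/s
Re = VD/ν = 2.184·0.524/4.79×10^-7 = 2.39×10^6 → turbulent
ε/D = 0.0061/524 = 1.16×10^-5
Swamee-Jain: f = 0.01055
h_f = f(L/D)V²/(2g) = 0.01055·(916/0.524)·2.184²/(2·9.81) = 4.485 m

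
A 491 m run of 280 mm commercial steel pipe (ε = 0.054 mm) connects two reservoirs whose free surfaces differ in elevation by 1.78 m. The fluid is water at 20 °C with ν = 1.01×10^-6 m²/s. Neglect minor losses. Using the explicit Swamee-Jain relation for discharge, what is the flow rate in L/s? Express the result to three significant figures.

Swamee-Jain (Type II): Q = -0.965·√(gD⁵h_f/L)·ln[ε/(3.7D) + √(3.17ν²L/(gD³h_f))]
√(gD⁵h_f/L) = √(9.81·0.280⁵·1.78/491) = 0.007823
ε/(3.7D) = 5.21×10^-5; √(3.17ν²L/(gD³h_f)) = 6.44×10^-5
Q = -0.965·0.007823·ln(1.165×10^-4) = 0.06838 m³/s
Check: V = 1.11 m/s, Re = 3.08×10^5, f = 0.01621, h_f = 1.79 m ≈ 1.78 m ✓

Q ≈ 68.4 L/s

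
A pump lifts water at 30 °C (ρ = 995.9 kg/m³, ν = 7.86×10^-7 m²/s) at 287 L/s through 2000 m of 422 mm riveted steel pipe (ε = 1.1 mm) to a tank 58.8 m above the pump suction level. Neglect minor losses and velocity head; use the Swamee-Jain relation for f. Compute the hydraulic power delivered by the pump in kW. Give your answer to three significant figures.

P_hyd ≈ 237 kW

V = 4Q/(πD²) = 2.052 m/s; Re = 1.10×10^6; ε/D = 0.00261; f = 0.02537
h_f = f(L/D)V²/2g = 25.80 m
Total head H = z + h_f = 58.8 + 25.80 = 84.60 m
P_hyd = ρgQH = 995.9·9.81·0.287·84.60 = 237.2 kW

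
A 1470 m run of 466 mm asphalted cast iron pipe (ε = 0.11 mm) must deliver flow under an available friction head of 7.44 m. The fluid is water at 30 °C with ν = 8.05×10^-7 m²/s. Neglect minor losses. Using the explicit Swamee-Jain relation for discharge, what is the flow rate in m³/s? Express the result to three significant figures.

Swamee-Jain (Type II): Q = -0.965·√(gD⁵h_f/L)·ln[ε/(3.7D) + √(3.17ν²L/(gD³h_f))]
√(gD⁵h_f/L) = √(9.81·0.466⁵·7.44/1470) = 0.03303
ε/(3.7D) = 6.38×10^-5; √(3.17ν²L/(gD³h_f)) = 2.02×10^-5
Q = -0.965·0.03303·ln(8.402×10^-5) = 0.2991 m³/s
Check: V = 1.75 m/s, Re = 1.02×10^6, f = 0.01514, h_f = 7.49 m ≈ 7.44 m ✓

Q ≈ 0.299 m³/s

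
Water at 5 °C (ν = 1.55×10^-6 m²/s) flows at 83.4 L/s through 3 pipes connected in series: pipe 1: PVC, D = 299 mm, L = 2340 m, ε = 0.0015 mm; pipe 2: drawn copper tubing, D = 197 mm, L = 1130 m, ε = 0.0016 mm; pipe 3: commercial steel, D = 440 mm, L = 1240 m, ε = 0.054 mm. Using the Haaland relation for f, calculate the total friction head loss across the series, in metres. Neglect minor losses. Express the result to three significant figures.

H ≈ 39.9 m

Pipe 1: V = 1.188 m/s, Re = 2.29×10^5, ε/D = 5.02×10^-6, f = 0.01513, h_1 = f(L/D)V²/2g = 8.513 m
Pipe 2: V = 2.736 m/s, Re = 3.48×10^5, ε/D = 8.12×10^-6, f = 0.01402, h_2 = f(L/D)V²/2g = 30.70 m
Pipe 3: V = 0.5485 m/s, Re = 1.56×10^5, ε/D = 1.23×10^-4, f = 0.01701, h_3 = f(L/D)V²/2g = 0.7350 m
Series → Q common, losses add: H = Σh = 39.95 m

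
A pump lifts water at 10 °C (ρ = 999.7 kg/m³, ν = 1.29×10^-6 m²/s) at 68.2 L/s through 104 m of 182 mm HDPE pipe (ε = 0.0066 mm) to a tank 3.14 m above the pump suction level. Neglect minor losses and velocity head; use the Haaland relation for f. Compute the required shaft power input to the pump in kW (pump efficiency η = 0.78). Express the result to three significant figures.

P_shaft ≈ 5.12 kW

V = 4Q/(πD²) = 2.622 m/s; Re = 3.70×10^5; ε/D = 3.63×10^-5; f = 0.01416
h_f = f(L/D)V²/2g = 2.833 m
Total head H = z + h_f = 3.14 + 2.833 = 5.973 m
P_hyd = ρgQH = 999.7·9.81·0.0682·5.973 = 3.995 kW
P_shaft = P_hyd/η = 3.995/0.78 = 5.122 kW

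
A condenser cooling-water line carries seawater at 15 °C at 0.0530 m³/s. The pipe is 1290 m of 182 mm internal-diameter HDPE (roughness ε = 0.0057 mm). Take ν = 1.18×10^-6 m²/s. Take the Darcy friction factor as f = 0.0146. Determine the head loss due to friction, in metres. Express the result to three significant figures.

h_f ≈ 21.9 m

V = 4Q/(πD²) = 4·0.0530/(π·0.182²) = 2.037 m/s
h_f = f(L/D)V²/(2g) = 0.01460·(1290/0.182)·2.037²/(2·9.81) = 21.89 m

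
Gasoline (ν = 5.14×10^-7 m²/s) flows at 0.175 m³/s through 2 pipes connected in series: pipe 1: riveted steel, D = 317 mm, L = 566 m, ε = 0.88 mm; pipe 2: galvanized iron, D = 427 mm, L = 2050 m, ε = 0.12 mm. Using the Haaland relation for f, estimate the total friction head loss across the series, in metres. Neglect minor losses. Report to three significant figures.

H ≈ 17.2 m

Pipe 1: V = 2.217 m/s, Re = 1.37×10^6, ε/D = 0.00278, f = 0.02575, h_1 = f(L/D)V²/2g = 11.52 m
Pipe 2: V = 1.222 m/s, Re = 1.02×10^6, ε/D = 2.81×10^-4, f = 0.01542, h_2 = f(L/D)V²/2g = 5.634 m
Series → Q common, losses add: H = Σh = 17.16 m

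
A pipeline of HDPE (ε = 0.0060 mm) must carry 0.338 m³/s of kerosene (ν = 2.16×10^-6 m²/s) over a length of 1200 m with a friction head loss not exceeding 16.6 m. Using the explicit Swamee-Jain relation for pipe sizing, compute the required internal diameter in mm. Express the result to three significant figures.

D ≈ 395 mm

Swamee-Jain (Type III): D = 0.66·[ε^1.25·(LQ²/(gh_f))^4.75 + ν·Q^9.4·(L/(gh_f))^5.2]^0.04
LQ²/(gh_f) = 0.8419; L/(gh_f) = 7.369
Term 1 = ε^1.25·(…)^4.75 = 1.31×10^-7; Term 2 = ν·Q^9.4·(…)^5.2 = 2.61×10^-6
D = 0.66·(1.31×10^-7 + 2.61×10^-6)^0.04 = 0.3954 m = 395 mm
Check: V = 2.75 m/s, Re = 5.04×10^5, f = 0.01332, h_f = 15.6 m ≈ 16.6 m ✓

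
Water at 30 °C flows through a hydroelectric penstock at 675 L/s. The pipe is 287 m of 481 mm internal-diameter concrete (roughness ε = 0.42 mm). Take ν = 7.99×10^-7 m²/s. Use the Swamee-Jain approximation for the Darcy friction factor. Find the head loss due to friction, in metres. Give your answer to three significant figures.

V = 4Q/(πD²) = 4·0.675/(π·0.481²) = 3.715 m/s
Re = VD/ν = 3.715·0.481/7.99×10^-7 = 2.24×10^6 → turbulent
ε/D = 0.42/481 = 8.73×10^-4
Swamee-Jain: f = 0.01921
h_f = f(L/D)V²/(2g) = 0.01921·(287/0.481)·3.715²/(2·9.81) = 8.063 m

h_f ≈ 8.06 m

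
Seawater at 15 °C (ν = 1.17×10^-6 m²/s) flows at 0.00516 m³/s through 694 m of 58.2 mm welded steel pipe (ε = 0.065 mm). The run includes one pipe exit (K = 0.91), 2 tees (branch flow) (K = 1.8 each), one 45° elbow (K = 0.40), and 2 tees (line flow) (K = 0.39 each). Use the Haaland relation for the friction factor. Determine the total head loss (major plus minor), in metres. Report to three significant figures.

V = 4Q/(πD²) = 1.940 m/s; V²/2g = 0.1917 m
Re = 9.65×10^4, ε/D = 0.00112 → f = 0.02243 (Haaland)
Major: h_f = f(L/D)·V²/2g = 0.02243·11924·0.1917 = 51.29 m
Minor: ΣK = 5.69; h_m = ΣK·V²/2g = 1.091 m
Total H_L = 51.29 + 1.091 = 52.38 m

H_L ≈ 52.4 m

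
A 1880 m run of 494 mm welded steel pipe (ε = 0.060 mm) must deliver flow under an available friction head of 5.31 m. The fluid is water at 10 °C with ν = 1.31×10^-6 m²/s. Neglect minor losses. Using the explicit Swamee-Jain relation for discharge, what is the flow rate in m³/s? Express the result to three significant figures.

Q ≈ 0.262 m³/s

Swamee-Jain (Type II): Q = -0.965·√(gD⁵h_f/L)·ln[ε/(3.7D) + √(3.17ν²L/(gD³h_f))]
√(gD⁵h_f/L) = √(9.81·0.494⁵·5.31/1880) = 0.02855
ε/(3.7D) = 3.28×10^-5; √(3.17ν²L/(gD³h_f)) = 4.04×10^-5
Q = -0.965·0.02855·ln(7.318×10^-5) = 0.2624 m³/s
Check: V = 1.37 m/s, Re = 5.16×10^5, f = 0.01466, h_f = 5.33 m ≈ 5.31 m ✓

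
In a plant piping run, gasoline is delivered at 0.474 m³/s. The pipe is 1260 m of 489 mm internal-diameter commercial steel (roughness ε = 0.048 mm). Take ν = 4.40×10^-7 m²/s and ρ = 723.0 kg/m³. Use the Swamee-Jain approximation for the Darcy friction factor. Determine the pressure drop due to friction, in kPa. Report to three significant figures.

Δp ≈ 74.9 kPa

V = 4Q/(πD²) = 4·0.474/(π·0.489²) = 2.524 m/s
Re = VD/ν = 2.524·0.489/4.40×10^-7 = 2.80×10^6 → turbulent
ε/D = 0.048/489 = 9.82×10^-5
Swamee-Jain: f = 0.01263
h_f = f(L/D)V²/(2g) = 0.01263·(1260/0.489)·2.524²/(2·9.81) = 10.57 m
Δp = ρg·h_f = 723.0·9.81·10.57 = 74.94 kPa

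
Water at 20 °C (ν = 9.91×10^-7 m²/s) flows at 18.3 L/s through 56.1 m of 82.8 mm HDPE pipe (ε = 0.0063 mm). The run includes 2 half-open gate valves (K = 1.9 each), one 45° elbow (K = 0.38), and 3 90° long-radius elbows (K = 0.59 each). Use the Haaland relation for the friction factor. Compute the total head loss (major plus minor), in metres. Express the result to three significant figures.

V = 4Q/(πD²) = 3.399 m/s; V²/2g = 0.5887 m
Re = 2.84×10^5, ε/D = 7.61×10^-5 → f = 0.01514 (Haaland)
Major: h_f = f(L/D)·V²/2g = 0.01514·677.5·0.5887 = 6.040 m
Minor: ΣK = 5.95; h_m = ΣK·V²/2g = 3.503 m
Total H_L = 6.040 + 3.503 = 9.543 m

H_L ≈ 9.54 m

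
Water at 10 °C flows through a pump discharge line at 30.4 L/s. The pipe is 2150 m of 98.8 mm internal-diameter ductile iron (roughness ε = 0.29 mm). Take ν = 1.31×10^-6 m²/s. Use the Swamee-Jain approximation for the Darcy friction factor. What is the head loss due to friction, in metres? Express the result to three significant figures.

h_f ≈ 464 m

V = 4Q/(πD²) = 4·0.0304/(π·0.0988²) = 3.965 m/s
Re = VD/ν = 3.965·0.0988/1.31×10^-6 = 2.99×10^5 → turbulent
ε/D = 0.29/98.8 = 0.00294
Swamee-Jain: f = 0.02661
h_f = f(L/D)V²/(2g) = 0.02661·(2150/0.0988)·3.965²/(2·9.81) = 464.1 m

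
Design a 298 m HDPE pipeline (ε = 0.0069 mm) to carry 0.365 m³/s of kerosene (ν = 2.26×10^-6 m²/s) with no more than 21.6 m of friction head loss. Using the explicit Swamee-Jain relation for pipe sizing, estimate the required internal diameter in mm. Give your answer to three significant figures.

D ≈ 290 mm

Swamee-Jain (Type III): D = 0.66·[ε^1.25·(LQ²/(gh_f))^4.75 + ν·Q^9.4·(L/(gh_f))^5.2]^0.04
LQ²/(gh_f) = 0.1874; L/(gh_f) = 1.406
Term 1 = ε^1.25·(…)^4.75 = 1.24×10^-10; Term 2 = ν·Q^9.4·(…)^5.2 = 1.02×10^-9
D = 0.66·(1.24×10^-10 + 1.02×10^-9)^0.04 = 0.2897 m = 290 mm
Check: V = 5.54 m/s, Re = 7.10×10^5, f = 0.01277, h_f = 20.5 m ≈ 21.6 m ✓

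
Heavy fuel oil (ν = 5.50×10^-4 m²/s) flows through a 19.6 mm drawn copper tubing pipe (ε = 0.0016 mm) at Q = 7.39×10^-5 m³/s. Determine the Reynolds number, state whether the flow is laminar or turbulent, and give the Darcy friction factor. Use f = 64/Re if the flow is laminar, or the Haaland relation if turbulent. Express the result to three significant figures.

Re ≈ 8.73; laminar; f = 64/Re ≈ 7.33

V = 4Q/(πD²) = 0.2449 m/s
Re = VD/ν = 0.2449·0.0196/5.50×10^-4 = 8.73
Re < 2300 → laminar → f = 64/Re = 7.332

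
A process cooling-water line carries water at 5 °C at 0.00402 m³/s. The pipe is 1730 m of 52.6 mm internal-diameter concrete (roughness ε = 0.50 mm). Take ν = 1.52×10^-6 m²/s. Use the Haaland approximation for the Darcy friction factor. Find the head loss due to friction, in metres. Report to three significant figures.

V = 4Q/(πD²) = 4·0.00402/(π·0.0526²) = 1.850 m/s
Re = VD/ν = 1.850·0.0526/1.52×10^-6 = 6.40×10^4 → turbulent
ε/D = 0.50/52.6 = 0.00951
Haaland: f = 0.03823
h_f = f(L/D)V²/(2g) = 0.03823·(1730/0.0526)·1.850²/(2·9.81) = 219.3 m

h_f ≈ 219 m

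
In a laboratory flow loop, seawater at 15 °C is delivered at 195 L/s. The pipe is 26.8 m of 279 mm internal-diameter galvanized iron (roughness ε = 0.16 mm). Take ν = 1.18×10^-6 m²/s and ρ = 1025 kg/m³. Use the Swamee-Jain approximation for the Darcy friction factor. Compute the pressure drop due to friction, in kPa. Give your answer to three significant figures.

Δp ≈ 8.98 kPa

V = 4Q/(πD²) = 4·0.195/(π·0.279²) = 3.190 m/s
Re = VD/ν = 3.190·0.279/1.18×10^-6 = 7.54×10^5 → turbulent
ε/D = 0.16/279 = 5.73×10^-4
Swamee-Jain: f = 0.01793
h_f = f(L/D)V²/(2g) = 0.01793·(26.8/0.279)·3.190²/(2·9.81) = 0.8930 m
Δp = ρg·h_f = 1025·9.81·0.8930 = 8.980 kPa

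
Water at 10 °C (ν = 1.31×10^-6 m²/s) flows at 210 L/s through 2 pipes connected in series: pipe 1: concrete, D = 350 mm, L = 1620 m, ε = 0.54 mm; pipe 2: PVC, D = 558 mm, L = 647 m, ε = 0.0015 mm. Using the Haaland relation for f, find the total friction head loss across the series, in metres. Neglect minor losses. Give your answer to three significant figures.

H ≈ 25.6 m

Pipe 1: V = 2.183 m/s, Re = 5.83×10^5, ε/D = 0.00154, f = 0.02226, h_1 = f(L/D)V²/2g = 25.02 m
Pipe 2: V = 0.8587 m/s, Re = 3.66×10^5, ε/D = 2.69×10^-6, f = 0.01385, h_2 = f(L/D)V²/2g = 0.6035 m
Series → Q common, losses add: H = Σh = 25.62 m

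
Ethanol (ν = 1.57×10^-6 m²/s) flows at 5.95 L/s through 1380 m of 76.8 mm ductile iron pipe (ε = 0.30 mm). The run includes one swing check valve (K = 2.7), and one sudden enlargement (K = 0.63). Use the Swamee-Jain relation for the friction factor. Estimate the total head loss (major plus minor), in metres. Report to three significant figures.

H_L ≈ 46.0 m

V = 4Q/(πD²) = 1.284 m/s; V²/2g = 0.08408 m
Re = 6.28×10^4, ε/D = 0.00391 → f = 0.03023 (Swamee-Jain)
Major: h_f = f(L/D)·V²/2g = 0.03023·17969·0.08408 = 45.68 m
Minor: ΣK = 3.33; h_m = ΣK·V²/2g = 0.2800 m
Total H_L = 45.68 + 0.2800 = 45.96 m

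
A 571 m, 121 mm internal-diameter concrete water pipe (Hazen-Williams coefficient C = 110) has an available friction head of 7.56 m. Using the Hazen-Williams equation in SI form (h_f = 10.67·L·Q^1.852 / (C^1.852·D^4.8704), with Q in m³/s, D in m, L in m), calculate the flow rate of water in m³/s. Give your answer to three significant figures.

Rearranging: Q = [h_f·C^1.852·D^4.8704 / (10.67·L)]^(1/1.852)
Q = [7.56·110^1.852·0.121^4.8704 / (10.67·571)]^0.540 = 0.01148 m³/s

Q ≈ 0.0115 m³/s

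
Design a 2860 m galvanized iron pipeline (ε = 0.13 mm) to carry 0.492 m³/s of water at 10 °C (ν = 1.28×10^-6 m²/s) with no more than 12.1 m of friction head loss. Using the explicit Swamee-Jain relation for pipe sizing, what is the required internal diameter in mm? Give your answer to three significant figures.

Swamee-Jain (Type III): D = 0.66·[ε^1.25·(LQ²/(gh_f))^4.75 + ν·Q^9.4·(L/(gh_f))^5.2]^0.04
LQ²/(gh_f) = 5.832; L/(gh_f) = 24.09
Term 1 = ε^1.25·(…)^4.75 = 0.0603; Term 2 = ν·Q^9.4·(…)^5.2 = 0.0250
D = 0.66·(0.0603 + 0.0250)^0.04 = 0.5981 m = 598 mm
Check: V = 1.75 m/s, Re = 8.18×10^5, f = 0.01513, h_f = 11.3 m ≈ 12.1 m ✓

D ≈ 598 mm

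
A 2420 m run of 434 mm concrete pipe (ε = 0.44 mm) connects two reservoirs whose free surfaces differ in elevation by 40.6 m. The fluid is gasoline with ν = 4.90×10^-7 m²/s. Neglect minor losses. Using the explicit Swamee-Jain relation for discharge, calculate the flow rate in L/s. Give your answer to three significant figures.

Swamee-Jain (Type II): Q = -0.965·√(gD⁵h_f/L)·ln[ε/(3.7D) + √(3.17ν²L/(gD³h_f))]
√(gD⁵h_f/L) = √(9.81·0.434⁵·40.6/2420) = 0.05034
ε/(3.7D) = 2.74×10^-4; √(3.17ν²L/(gD³h_f)) = 7.52×10^-6
Q = -0.965·0.05034·ln(2.815×10^-4) = 0.3971 m³/s
Check: V = 2.68 m/s, Re = 2.38×10^6, f = 0.01988, h_f = 40.7 m ≈ 40.6 m ✓

Q ≈ 397 L/s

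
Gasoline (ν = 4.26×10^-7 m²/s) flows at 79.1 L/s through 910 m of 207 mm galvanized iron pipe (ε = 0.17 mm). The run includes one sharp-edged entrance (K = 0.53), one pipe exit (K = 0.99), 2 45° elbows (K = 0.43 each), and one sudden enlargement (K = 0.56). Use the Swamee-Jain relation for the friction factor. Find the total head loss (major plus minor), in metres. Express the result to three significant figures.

H_L ≈ 24.5 m

V = 4Q/(πD²) = 2.350 m/s; V²/2g = 0.2816 m
Re = 1.14×10^6, ε/D = 8.21×10^-4 → f = 0.01912 (Swamee-Jain)
Major: h_f = f(L/D)·V²/2g = 0.01912·4396·0.2816 = 23.67 m
Minor: ΣK = 2.94; h_m = ΣK·V²/2g = 0.8278 m
Total H_L = 23.67 + 0.8278 = 24.50 m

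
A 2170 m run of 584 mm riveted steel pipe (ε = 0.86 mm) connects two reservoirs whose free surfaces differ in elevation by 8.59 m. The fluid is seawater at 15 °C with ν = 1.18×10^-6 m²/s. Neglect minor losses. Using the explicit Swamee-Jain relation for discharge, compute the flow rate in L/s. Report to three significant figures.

Swamee-Jain (Type II): Q = -0.965·√(gD⁵h_f/L)·ln[ε/(3.7D) + √(3.17ν²L/(gD³h_f))]
√(gD⁵h_f/L) = √(9.81·0.584⁵·8.59/2170) = 0.05136
ε/(3.7D) = 3.98×10^-4; √(3.17ν²L/(gD³h_f)) = 2.39×10^-5
Q = -0.965·0.05136·ln(4.219×10^-4) = 0.3851 m³/s
Check: V = 1.44 m/s, Re = 7.12×10^5, f = 0.02205, h_f = 8.63 m ≈ 8.59 m ✓

Q ≈ 385 L/s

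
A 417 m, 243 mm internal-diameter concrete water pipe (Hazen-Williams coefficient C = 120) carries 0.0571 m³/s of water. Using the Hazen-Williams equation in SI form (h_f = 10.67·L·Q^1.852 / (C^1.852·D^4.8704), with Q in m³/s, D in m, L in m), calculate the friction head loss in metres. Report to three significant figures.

h_f = 10.67·417·0.0571^1.852 / (120^1.852·0.243^4.8704) = 3.071 m

h_f ≈ 3.07 m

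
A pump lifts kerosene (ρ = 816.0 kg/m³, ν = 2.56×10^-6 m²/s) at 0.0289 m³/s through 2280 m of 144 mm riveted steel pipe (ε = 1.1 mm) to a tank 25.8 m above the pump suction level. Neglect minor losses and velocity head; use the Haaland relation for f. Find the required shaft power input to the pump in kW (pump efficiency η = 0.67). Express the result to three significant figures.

V = 4Q/(πD²) = 1.775 m/s; Re = 9.98×10^4; ε/D = 0.00764; f = 0.03540
h_f = f(L/D)V²/2g = 89.96 m
Total head H = z + h_f = 25.8 + 89.96 = 115.8 m
P_hyd = ρgQH = 816.0·9.81·0.0289·115.8 = 26.78 kW
P_shaft = P_hyd/η = 26.78/0.67 = 39.97 kW

P_shaft ≈ 40.0 kW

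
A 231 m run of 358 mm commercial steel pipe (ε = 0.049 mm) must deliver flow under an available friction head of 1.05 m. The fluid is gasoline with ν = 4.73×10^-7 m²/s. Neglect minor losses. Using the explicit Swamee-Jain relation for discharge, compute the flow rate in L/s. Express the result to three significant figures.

Swamee-Jain (Type II): Q = -0.965·√(gD⁵h_f/L)·ln[ε/(3.7D) + √(3.17ν²L/(gD³h_f))]
√(gD⁵h_f/L) = √(9.81·0.358⁵·1.05/231) = 0.01619
ε/(3.7D) = 3.70×10^-5; √(3.17ν²L/(gD³h_f)) = 1.86×10^-5
Q = -0.965·0.01619·ln(5.561×10^-5) = 0.1531 m³/s
Check: V = 1.52 m/s, Re = 1.15×10^6, f = 0.01389, h_f = 1.06 m ≈ 1.05 m ✓

Q ≈ 153 L/s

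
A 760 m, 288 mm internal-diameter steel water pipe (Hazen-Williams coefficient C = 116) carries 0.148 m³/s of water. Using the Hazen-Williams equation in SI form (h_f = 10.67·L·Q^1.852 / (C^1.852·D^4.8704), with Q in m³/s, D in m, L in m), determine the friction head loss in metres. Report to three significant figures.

h_f ≈ 15.2 m

h_f = 10.67·760·0.148^1.852 / (116^1.852·0.288^4.8704) = 15.20 m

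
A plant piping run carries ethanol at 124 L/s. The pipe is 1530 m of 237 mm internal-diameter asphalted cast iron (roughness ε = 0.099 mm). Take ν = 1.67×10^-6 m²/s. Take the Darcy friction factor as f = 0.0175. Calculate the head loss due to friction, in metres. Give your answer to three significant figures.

h_f ≈ 45.5 m

V = 4Q/(πD²) = 4·0.124/(π·0.237²) = 2.811 m/s
h_f = f(L/D)V²/(2g) = 0.01750·(1530/0.237)·2.811²/(2·9.81) = 45.49 m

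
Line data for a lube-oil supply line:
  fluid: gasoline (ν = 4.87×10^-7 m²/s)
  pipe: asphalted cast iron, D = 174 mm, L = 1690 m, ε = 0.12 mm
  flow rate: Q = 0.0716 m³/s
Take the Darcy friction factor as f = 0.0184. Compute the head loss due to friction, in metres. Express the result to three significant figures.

h_f ≈ 82.6 m

V = 4Q/(πD²) = 4·0.0716/(π·0.174²) = 3.011 m/s
h_f = f(L/D)V²/(2g) = 0.01840·(1690/0.174)·3.011²/(2·9.81) = 82.59 m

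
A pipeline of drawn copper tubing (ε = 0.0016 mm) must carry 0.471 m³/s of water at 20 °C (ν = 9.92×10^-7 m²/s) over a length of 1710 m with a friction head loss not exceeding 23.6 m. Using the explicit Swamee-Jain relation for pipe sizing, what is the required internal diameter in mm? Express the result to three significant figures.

Swamee-Jain (Type III): D = 0.66·[ε^1.25·(LQ²/(gh_f))^4.75 + ν·Q^9.4·(L/(gh_f))^5.2]^0.04
LQ²/(gh_f) = 1.639; L/(gh_f) = 7.386
Term 1 = ε^1.25·(…)^4.75 = 5.94×10^-7; Term 2 = ν·Q^9.4·(…)^5.2 = 2.75×10^-5
D = 0.66·(5.94×10^-7 + 2.75×10^-5)^0.04 = 0.4340 m = 434 mm
Check: V = 3.18 m/s, Re = 1.39×10^6, f = 0.01110, h_f = 22.6 m ≈ 23.6 m ✓

D ≈ 434 mm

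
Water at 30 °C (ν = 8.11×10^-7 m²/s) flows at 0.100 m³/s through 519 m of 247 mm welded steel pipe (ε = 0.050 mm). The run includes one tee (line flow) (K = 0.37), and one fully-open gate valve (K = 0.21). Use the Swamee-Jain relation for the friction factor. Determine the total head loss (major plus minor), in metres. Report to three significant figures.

V = 4Q/(πD²) = 2.087 m/s; V²/2g = 0.2220 m
Re = 6.36×10^5, ε/D = 2.02×10^-4 → f = 0.01524 (Swamee-Jain)
Major: h_f = f(L/D)·V²/2g = 0.01524·2101·0.2220 = 7.108 m
Minor: ΣK = 0.580; h_m = ΣK·V²/2g = 0.1288 m
Total H_L = 7.108 + 0.1288 = 7.237 m

H_L ≈ 7.24 m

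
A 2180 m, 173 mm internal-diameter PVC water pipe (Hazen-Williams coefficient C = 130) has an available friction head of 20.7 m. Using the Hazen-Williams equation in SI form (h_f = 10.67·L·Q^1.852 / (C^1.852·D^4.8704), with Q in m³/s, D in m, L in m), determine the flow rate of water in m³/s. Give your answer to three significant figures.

Q ≈ 0.0290 m³/s

Rearranging: Q = [h_f·C^1.852·D^4.8704 / (10.67·L)]^(1/1.852)
Q = [20.7·130^1.852·0.173^4.8704 / (10.67·2180)]^0.540 = 0.02904 m³/s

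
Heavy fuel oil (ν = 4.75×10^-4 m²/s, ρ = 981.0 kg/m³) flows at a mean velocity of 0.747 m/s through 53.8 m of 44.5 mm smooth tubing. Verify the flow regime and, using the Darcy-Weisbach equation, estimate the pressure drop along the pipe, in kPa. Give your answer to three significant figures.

Δp ≈ 303 kPa

Re = VD/ν = 0.747·0.04450/4.75×10^-4 = 70.0 → laminar (Re < 2300)
f = 64/Re = 0.9145
h_f = f(L/D)V²/(2g) = 0.9145·(53.8/0.04450)·0.747²/(2·9.81) = 31.45 m
Δp = ρg·h_f = 981.0·9.81·31.45 = 302.6 kPa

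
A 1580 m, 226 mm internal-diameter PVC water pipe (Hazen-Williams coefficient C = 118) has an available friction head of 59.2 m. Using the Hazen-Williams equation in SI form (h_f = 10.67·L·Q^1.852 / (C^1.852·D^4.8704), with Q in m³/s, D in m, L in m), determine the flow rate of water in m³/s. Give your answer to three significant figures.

Rearranging: Q = [h_f·C^1.852·D^4.8704 / (10.67·L)]^(1/1.852)
Q = [59.2·118^1.852·0.226^4.8704 / (10.67·1580)]^0.540 = 0.1117 m³/s

Q ≈ 0.112 m³/s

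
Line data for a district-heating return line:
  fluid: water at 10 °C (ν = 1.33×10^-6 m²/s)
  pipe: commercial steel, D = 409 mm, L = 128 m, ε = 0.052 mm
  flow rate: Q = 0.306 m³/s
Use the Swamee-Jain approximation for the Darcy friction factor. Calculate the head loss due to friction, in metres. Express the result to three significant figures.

h_f ≈ 1.23 m

V = 4Q/(πD²) = 4·0.306/(π·0.409²) = 2.329 m/s
Re = VD/ν = 2.329·0.409/1.33×10^-6 = 7.16×10^5 → turbulent
ε/D = 0.052/409 = 1.27×10^-4
Swamee-Jain: f = 0.01427
h_f = f(L/D)V²/(2g) = 0.01427·(128/0.409)·2.329²/(2·9.81) = 1.235 m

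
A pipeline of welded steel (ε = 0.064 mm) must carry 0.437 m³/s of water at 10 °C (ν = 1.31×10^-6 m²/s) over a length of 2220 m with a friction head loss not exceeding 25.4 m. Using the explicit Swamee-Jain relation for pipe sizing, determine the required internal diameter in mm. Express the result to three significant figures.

D ≈ 460 mm

Swamee-Jain (Type III): D = 0.66·[ε^1.25·(LQ²/(gh_f))^4.75 + ν·Q^9.4·(L/(gh_f))^5.2]^0.04
LQ²/(gh_f) = 1.701; L/(gh_f) = 8.909
Term 1 = ε^1.25·(…)^4.75 = 7.15×10^-5; Term 2 = ν·Q^9.4·(…)^5.2 = 4.75×10^-5
D = 0.66·(7.15×10^-5 + 4.75×10^-5)^0.04 = 0.4598 m = 460 mm
Check: V = 2.63 m/s, Re = 9.24×10^5, f = 0.01413, h_f = 24.1 m ≈ 25.4 m ✓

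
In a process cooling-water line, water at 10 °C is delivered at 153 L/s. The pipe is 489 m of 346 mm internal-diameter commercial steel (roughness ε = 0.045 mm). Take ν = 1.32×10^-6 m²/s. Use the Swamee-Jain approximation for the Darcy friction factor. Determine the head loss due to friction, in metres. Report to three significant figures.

V = 4Q/(πD²) = 4·0.153/(π·0.346²) = 1.627 m/s
Re = VD/ν = 1.627·0.346/1.32×10^-6 = 4.27×10^5 → turbulent
ε/D = 0.045/346 = 1.30×10^-4
Swamee-Jain: f = 0.01506
h_f = f(L/D)V²/(2g) = 0.01506·(489/0.346)·1.627²/(2·9.81) = 2.873 m

h_f ≈ 2.87 m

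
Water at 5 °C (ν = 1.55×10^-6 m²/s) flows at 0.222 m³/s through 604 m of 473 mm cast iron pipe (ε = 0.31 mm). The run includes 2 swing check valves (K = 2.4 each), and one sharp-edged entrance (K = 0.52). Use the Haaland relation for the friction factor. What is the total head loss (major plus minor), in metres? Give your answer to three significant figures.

V = 4Q/(πD²) = 1.263 m/s; V²/2g = 0.08135 m
Re = 3.86×10^5, ε/D = 6.55×10^-4 → f = 0.01869 (Haaland)
Major: h_f = f(L/D)·V²/2g = 0.01869·1277·0.08135 = 1.942 m
Minor: ΣK = 5.32; h_m = ΣK·V²/2g = 0.4328 m
Total H_L = 1.942 + 0.4328 = 2.375 m

H_L ≈ 2.37 m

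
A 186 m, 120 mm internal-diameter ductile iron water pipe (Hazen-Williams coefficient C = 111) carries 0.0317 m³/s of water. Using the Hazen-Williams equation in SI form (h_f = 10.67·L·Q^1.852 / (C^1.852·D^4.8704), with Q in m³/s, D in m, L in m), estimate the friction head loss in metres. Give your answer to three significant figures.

h_f = 10.67·186·0.0317^1.852 / (111^1.852·0.120^4.8704) = 16.54 m

h_f ≈ 16.5 m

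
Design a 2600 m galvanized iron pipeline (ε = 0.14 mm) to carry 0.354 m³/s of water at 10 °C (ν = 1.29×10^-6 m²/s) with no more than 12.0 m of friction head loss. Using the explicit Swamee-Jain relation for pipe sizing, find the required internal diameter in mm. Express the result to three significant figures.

D ≈ 521 mm

Swamee-Jain (Type III): D = 0.66·[ε^1.25·(LQ²/(gh_f))^4.75 + ν·Q^9.4·(L/(gh_f))^5.2]^0.04
LQ²/(gh_f) = 2.768; L/(gh_f) = 22.09
Term 1 = ε^1.25·(…)^4.75 = 0.00192; Term 2 = ν·Q^9.4·(…)^5.2 = 7.26×10^-4
D = 0.66·(0.00192 + 7.26×10^-4)^0.04 = 0.5205 m = 521 mm
Check: V = 1.66 m/s, Re = 6.71×10^5, f = 0.01581, h_f = 11.1 m ≈ 12.0 m ✓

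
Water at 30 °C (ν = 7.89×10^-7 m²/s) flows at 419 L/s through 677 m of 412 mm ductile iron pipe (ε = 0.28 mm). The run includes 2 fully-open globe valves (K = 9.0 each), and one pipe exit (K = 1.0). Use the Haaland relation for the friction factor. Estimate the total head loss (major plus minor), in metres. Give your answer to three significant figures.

V = 4Q/(πD²) = 3.143 m/s; V²/2g = 0.5035 m
Re = 1.64×10^6, ε/D = 6.80×10^-4 → f = 0.01817 (Haaland)
Major: h_f = f(L/D)·V²/2g = 0.01817·1643·0.5035 = 15.03 m
Minor: ΣK = 19.0; h_m = ΣK·V²/2g = 9.566 m
Total H_L = 15.03 + 9.566 = 24.59 m

H_L ≈ 24.6 m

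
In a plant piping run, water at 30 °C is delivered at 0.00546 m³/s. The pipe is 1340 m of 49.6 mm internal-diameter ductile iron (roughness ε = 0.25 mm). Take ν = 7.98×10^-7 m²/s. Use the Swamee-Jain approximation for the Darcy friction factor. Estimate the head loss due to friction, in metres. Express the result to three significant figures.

h_f ≈ 343 m

V = 4Q/(πD²) = 4·0.00546/(π·0.0496²) = 2.826 m/s
Re = VD/ν = 2.826·0.0496/7.98×10^-7 = 1.76×10^5 → turbulent
ε/D = 0.25/49.6 = 0.00504
Swamee-Jain: f = 0.03117
h_f = f(L/D)V²/(2g) = 0.03117·(1340/0.0496)·2.826²/(2·9.81) = 342.7 m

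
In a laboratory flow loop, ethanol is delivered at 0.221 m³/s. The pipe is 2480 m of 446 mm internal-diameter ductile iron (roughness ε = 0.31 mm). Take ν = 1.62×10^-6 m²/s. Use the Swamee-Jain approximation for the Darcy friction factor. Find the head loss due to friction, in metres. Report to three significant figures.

h_f ≈ 10.8 m

V = 4Q/(πD²) = 4·0.221/(π·0.446²) = 1.415 m/s
Re = VD/ν = 1.415·0.446/1.62×10^-6 = 3.89×10^5 → turbulent
ε/D = 0.31/446 = 6.95×10^-4
Swamee-Jain: f = 0.01910
h_f = f(L/D)V²/(2g) = 0.01910·(2480/0.446)·1.415²/(2·9.81) = 10.83 m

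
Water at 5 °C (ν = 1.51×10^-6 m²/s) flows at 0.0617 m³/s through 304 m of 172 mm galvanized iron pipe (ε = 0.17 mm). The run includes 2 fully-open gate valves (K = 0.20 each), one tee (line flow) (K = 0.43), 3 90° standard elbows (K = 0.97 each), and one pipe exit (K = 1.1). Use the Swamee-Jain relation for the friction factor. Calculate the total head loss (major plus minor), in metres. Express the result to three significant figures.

V = 4Q/(πD²) = 2.655 m/s; V²/2g = 0.3594 m
Re = 3.02×10^5, ε/D = 9.88×10^-4 → f = 0.02069 (Swamee-Jain)
Major: h_f = f(L/D)·V²/2g = 0.02069·1767·0.3594 = 13.14 m
Minor: ΣK = 4.84; h_m = ΣK·V²/2g = 1.739 m
Total H_L = 13.14 + 1.739 = 14.88 m

H_L ≈ 14.9 m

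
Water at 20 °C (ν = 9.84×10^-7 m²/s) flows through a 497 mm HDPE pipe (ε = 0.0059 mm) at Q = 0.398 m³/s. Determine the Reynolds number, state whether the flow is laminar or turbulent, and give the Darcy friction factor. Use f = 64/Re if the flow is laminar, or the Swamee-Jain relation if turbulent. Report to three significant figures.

Re ≈ 1.04×10^6; turbulent; f ≈ 0.0118

V = 4Q/(πD²) = 2.052 m/s
Re = VD/ν = 2.052·0.497/9.84×10^-7 = 1.04×10^6
Re > 4000 → turbulent; ε/D = 1.19×10^-5
Swamee-Jain: f = 0.01183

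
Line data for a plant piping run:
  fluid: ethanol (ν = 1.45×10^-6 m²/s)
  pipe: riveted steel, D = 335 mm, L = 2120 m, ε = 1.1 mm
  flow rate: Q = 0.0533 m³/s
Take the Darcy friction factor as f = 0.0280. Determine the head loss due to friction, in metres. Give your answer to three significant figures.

V = 4Q/(πD²) = 4·0.0533/(π·0.335²) = 0.6047 m/s
h_f = f(L/D)V²/(2g) = 0.02800·(2120/0.335)·0.6047²/(2·9.81) = 3.303 m

h_f ≈ 3.30 m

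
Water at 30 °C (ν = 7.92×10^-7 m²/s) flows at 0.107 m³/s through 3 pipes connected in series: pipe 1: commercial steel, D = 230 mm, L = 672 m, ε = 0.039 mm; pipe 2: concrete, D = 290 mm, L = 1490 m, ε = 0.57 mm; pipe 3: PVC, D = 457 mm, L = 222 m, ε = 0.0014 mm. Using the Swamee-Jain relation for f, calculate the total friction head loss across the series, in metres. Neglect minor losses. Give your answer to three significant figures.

Pipe 1: V = 2.575 m/s, Re = 7.48×10^5, ε/D = 1.70×10^-4, f = 0.01471, h_1 = f(L/D)V²/2g = 14.53 m
Pipe 2: V = 1.620 m/s, Re = 5.93×10^5, ε/D = 0.00197, f = 0.02373, h_2 = f(L/D)V²/2g = 16.31 m
Pipe 3: V = 0.6523 m/s, Re = 3.76×10^5, ε/D = 3.06×10^-6, f = 0.01382, h_3 = f(L/D)V²/2g = 0.1456 m
Series → Q common, losses add: H = Σh = 30.99 m

H ≈ 31.0 m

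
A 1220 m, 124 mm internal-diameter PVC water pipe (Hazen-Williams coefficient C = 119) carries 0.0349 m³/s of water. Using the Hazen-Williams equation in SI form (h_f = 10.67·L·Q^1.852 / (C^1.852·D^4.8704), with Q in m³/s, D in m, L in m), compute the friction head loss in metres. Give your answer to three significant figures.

h_f ≈ 97.1 m

h_f = 10.67·1220·0.0349^1.852 / (119^1.852·0.124^4.8704) = 97.12 m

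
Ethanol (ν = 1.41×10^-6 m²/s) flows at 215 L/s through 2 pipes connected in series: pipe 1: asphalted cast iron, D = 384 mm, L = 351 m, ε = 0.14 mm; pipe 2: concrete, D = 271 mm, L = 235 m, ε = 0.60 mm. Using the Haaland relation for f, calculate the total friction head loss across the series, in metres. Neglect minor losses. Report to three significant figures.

H ≈ 17.6 m

Pipe 1: V = 1.856 m/s, Re = 5.06×10^5, ε/D = 3.65×10^-4, f = 0.01664, h_1 = f(L/D)V²/2g = 2.672 m
Pipe 2: V = 3.727 m/s, Re = 7.16×10^5, ε/D = 0.00221, f = 0.02433, h_2 = f(L/D)V²/2g = 14.94 m
Series → Q common, losses add: H = Σh = 17.61 m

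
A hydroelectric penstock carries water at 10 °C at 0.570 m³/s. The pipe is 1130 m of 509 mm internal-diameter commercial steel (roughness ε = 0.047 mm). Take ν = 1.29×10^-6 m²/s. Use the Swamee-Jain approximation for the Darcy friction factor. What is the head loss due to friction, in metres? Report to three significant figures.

V = 4Q/(πD²) = 4·0.570/(π·0.509²) = 2.801 m/s
Re = VD/ν = 2.801·0.509/1.29×10^-6 = 1.11×10^6 → turbulent
ε/D = 0.047/509 = 9.23×10^-5
Swamee-Jain: f = 0.01328
h_f = f(L/D)V²/(2g) = 0.01328·(1130/0.509)·2.801²/(2·9.81) = 11.79 m

h_f ≈ 11.8 m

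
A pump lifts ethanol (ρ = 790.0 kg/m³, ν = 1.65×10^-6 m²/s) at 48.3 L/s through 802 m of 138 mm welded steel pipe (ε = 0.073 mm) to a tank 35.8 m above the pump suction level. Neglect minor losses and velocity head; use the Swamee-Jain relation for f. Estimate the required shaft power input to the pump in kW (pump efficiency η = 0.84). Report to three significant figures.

P_shaft ≈ 41.6 kW

V = 4Q/(πD²) = 3.229 m/s; Re = 2.70×10^5; ε/D = 5.29×10^-4; f = 0.01863
h_f = f(L/D)V²/2g = 57.55 m
Total head H = z + h_f = 35.8 + 57.55 = 93.35 m
P_hyd = ρgQH = 790.0·9.81·0.0483·93.35 = 34.94 kW
P_shaft = P_hyd/η = 34.94/0.84 = 41.60 kW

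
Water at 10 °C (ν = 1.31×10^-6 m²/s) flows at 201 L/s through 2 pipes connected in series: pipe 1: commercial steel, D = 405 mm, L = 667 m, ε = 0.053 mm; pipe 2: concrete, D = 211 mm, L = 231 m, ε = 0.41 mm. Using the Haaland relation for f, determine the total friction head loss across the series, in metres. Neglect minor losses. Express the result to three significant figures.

H ≈ 46.3 m

Pipe 1: V = 1.560 m/s, Re = 4.82×10^5, ε/D = 1.31×10^-4, f = 0.01466, h_1 = f(L/D)V²/2g = 2.995 m
Pipe 2: V = 5.748 m/s, Re = 9.26×10^5, ε/D = 0.00194, f = 0.02347, h_2 = f(L/D)V²/2g = 43.27 m
Series → Q common, losses add: H = Σh = 46.26 m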